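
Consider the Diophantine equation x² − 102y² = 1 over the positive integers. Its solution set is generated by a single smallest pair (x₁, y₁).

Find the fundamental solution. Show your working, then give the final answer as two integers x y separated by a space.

101 10

√102 → a₀=10, period (10,20); ℓ=2 even so k=1
k=0  a_k=10  p_k/q_k = 10/1
k=1  a_k=10  p_k/q_k = 101/10
fundamental: x₁=101, y₁=10  (since 10201 − 102·100 = 1)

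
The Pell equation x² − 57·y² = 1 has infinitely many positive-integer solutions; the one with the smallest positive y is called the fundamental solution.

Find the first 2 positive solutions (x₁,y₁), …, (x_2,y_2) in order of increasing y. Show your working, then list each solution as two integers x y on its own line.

151 20
45601 6040

d=57: √d = [7; 1,1,4,1,1,14] (ℓ=6, even), read p_5/q_5
a_0=7:  p_0=7·1+0=7,  q_0=7·0+1=1
…
a_4=1:  p_4=1·68+15=83,  q_4=1·9+2=11
a_5=1:  p_5=1·83+68=151,  q_5=1·11+9=20
(x₁, y₁) = (151, 20);  151² − 57·20² = 1 ✓
k=2:  x_2 = 151·151+57·20·20 = 45601,  y_2 = 151·20+20·151 = 6040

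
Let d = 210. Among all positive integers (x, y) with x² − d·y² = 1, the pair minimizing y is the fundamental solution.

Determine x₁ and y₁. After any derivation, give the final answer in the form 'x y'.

[14; 2,28] for √210; ℓ=2 ⇒ convergent index 1
k=0  a_k=14  p_k/q_k = 14/1
k=1  a_k=2  p_k/q_k = 29/2
(x₁, y₁) = (29, 2);  29² − 210·2² = 1 ✓

29 2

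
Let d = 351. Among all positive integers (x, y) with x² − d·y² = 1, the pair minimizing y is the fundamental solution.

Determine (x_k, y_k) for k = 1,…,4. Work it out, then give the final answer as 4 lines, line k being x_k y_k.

√351 → a₀=18, period (1,2,1,3,2,2,2,3,1,2,1,36); ℓ=12 even so k=11
a_0=18:  p_0=18·1+0=18,  q_0=18·0+1=1
a_1=1:  p_1=1·18+1=19,  q_1=1·1+0=1
a_2=2:  p_2=2·19+18=56,  q_2=2·1+1=3
a_3=1:  p_3=1·56+19=75,  q_3=1·3+1=4
…
a_5=2:  p_5=2·281+75=637,  q_5=2·15+4=34
a_6=2:  p_6=2·637+281=1555,  q_6=2·34+15=83
a_7=2:  p_7=2·1555+637=3747,  q_7=2·83+34=200
a_8=3:  p_8=3·3747+1555=12796,  q_8=3·200+83=683
a_9=1:  p_9=1·12796+3747=16543,  q_9=1·683+200=883
a_10=2:  p_10=2·16543+12796=45882,  q_10=2·883+683=2449
a_11=1:  p_11=1·45882+16543=62425,  q_11=1·2449+883=3332
(x₁, y₁) = (62425, 3332);  62425² − 351·3332² = 1 ✓
k=2:  x_2 = 62425·62425+351·3332·3332 = 7793761249,  y_2 = 62425·3332+3332·62425 = 416000200
k=3:  x_3 = 62425·7793761249+351·3332·416000200 = 973051091875225,  y_3 = 62425·416000200+3332·7793761249 = 51937624966668
k=4:  x_4 = 62425·973051091875225+351·3332·51937624966668 = 121485428812828080001,  y_4 = 62425·51937624966668+3332·973051091875225 = 6484412476672499600

62425 3332
7793761249 416000200
973051091875225 51937624966668
121485428812828080001 6484412476672499600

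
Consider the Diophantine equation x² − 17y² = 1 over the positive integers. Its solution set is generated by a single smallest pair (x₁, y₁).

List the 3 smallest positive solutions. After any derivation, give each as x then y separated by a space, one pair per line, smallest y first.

33 8
2177 528
143649 34840

[4; 8] for √17; ℓ=1 ⇒ convergent index 1
k=0  a_k=4  p_k/q_k = 4/1
k=1  a_k=8  p_k/q_k = 33/8
fundamental: x₁=33, y₁=8  (since 1089 − 17·64 = 1)
(33+8√17)^2 = 2177 + 528√17
(33+8√17)^3 = 143649 + 34840√17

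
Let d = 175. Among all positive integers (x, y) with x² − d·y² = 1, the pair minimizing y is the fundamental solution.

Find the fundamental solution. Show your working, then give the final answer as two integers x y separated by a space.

2024 153

√175 → a₀=13, period (4,2,1,2,4,26); ℓ=6 even so k=5
a_0=13:  p_0=13·1+0=13,  q_0=13·0+1=1
…
a_4=2:  p_4=2·172+119=463,  q_4=2·13+9=35
a_5=4:  p_5=4·463+172=2024,  q_5=4·35+13=153
fundamental: x₁=2024, y₁=153  (since 4096576 − 175·23409 = 1)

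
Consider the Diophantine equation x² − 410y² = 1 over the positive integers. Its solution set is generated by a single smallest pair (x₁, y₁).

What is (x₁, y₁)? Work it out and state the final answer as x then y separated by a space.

d=410: √d = [20; 4,40] (ℓ=2, even), read p_1/q_1
step 0: (20, 1)  from 20·(1,0) + (0,1)
step 1: (81, 4)  from 4·(20,1) + (1,0)
fundamental: x₁=81, y₁=4  (since 6561 − 410·16 = 1)

81 4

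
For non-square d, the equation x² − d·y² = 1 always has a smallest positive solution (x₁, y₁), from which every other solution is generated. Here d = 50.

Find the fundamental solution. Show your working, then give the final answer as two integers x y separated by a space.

99 14

[7; 14] for √50; ℓ=1 ⇒ convergent index 1
a_0=7:  p_0=7·1+0=7,  q_0=7·0+1=1
a_1=14:  p_1=14·7+1=99,  q_1=14·1+0=14
→ (99, 14).  Check: 99²=9801, 50·14²=9800, difference 1.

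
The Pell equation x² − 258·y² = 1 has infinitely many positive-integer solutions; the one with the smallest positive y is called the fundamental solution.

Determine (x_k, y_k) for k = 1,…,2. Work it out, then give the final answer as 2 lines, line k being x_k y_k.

d=258: √d = [16; 16,32] (ℓ=2, even), read p_1/q_1
step 0: (16, 1)  from 16·(1,0) + (0,1)
step 1: (257, 16)  from 16·(16,1) + (1,0)
fundamental: x₁=257, y₁=16  (since 66049 − 258·256 = 1)
(x_2, y_2) = (257·257 + 258·16·16, 257·16 + 16·257) = (132097, 8224)

257 16
132097 8224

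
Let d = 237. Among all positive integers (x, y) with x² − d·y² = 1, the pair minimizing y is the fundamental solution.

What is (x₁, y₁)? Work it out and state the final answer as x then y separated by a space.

√237 = [15; 2,1,1,7,10,7,1,1,2,30, …], period ℓ=10 (even) → k=9
a_0=15:  p_0=15·1+0=15,  q_0=15·0+1=1
…
a_2=1:  p_2=1·31+15=46,  q_2=1·2+1=3
…
a_4=7:  p_4=7·77+46=585,  q_4=7·5+3=38
a_5=10:  p_5=10·585+77=5927,  q_5=10·38+5=385
…
a_7=1:  p_7=1·42074+5927=48001,  q_7=1·2733+385=3118
a_8=1:  p_8=1·48001+42074=90075,  q_8=1·3118+2733=5851
a_9=2:  p_9=2·90075+48001=228151,  q_9=2·5851+3118=14820
(x₁, y₁) = (228151, 14820);  228151² − 237·14820² = 1 ✓

228151 14820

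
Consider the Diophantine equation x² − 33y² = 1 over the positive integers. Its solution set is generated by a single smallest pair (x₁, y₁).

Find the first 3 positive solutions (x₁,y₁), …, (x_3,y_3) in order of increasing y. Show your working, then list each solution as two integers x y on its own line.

d=33: √d = [5; 1,2,1,10] (ℓ=4, even), read p_3/q_3
k=0  a_k=5  p_k/q_k = 5/1
k=1  a_k=1  p_k/q_k = 6/1
k=2  a_k=2  p_k/q_k = 17/3
k=3  a_k=1  p_k/q_k = 23/4
(x₁, y₁) = (23, 4);  23² − 33·4² = 1 ✓
k=2:  x_2 = 23·23+33·4·4 = 1057,  y_2 = 23·4+4·23 = 184
k=3:  x_3 = 23·1057+33·4·184 = 48599,  y_3 = 23·184+4·1057 = 8460

23 4
1057 184
48599 8460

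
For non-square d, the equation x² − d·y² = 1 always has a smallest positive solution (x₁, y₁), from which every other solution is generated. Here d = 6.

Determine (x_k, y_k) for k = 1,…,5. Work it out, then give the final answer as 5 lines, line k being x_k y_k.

d=6: √d = [2; 2,4] (ℓ=2, even), read p_1/q_1
a_0=2:  p_0=2·1+0=2,  q_0=2·0+1=1
a_1=2:  p_1=2·2+1=5,  q_1=2·1+0=2
fundamental: x₁=5, y₁=2  (since 25 − 6·4 = 1)
n=2: (5,2)∘(5,2) = (5·5+6·2·2, 5·2+2·5) = (49,20)
n=3: (49,20)∘(5,2) = (5·49+6·2·20, 5·20+2·49) = (485,198)
n=4: (485,198)∘(5,2) = (5·485+6·2·198, 5·198+2·485) = (4801,1960)
n=5: (4801,1960)∘(5,2) = (5·4801+6·2·1960, 5·1960+2·4801) = (47525,19402)

5 2
49 20
485 198
4801 1960
47525 19402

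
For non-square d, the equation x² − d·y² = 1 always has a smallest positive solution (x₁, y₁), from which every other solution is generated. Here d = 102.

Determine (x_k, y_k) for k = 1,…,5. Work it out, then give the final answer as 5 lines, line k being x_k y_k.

√102 = [10; 10,20, …], period ℓ=2 (even) → k=1
a_0=10:  p_0=10·1+0=10,  q_0=10·0+1=1
a_1=10:  p_1=10·10+1=101,  q_1=10·1+0=10
fundamental: x₁=101, y₁=10  (since 10201 − 102·100 = 1)
(x_2, y_2) = (101·101 + 102·10·10, 101·10 + 10·101) = (20401, 2020)
(x_3, y_3) = (101·20401 + 102·10·2020, 101·2020 + 10·20401) = (4120901, 408030)
(x_4, y_4) = (101·4120901 + 102·10·408030, 101·408030 + 10·4120901) = (832401601, 82420040)
(x_5, y_5) = (101·832401601 + 102·10·82420040, 101·82420040 + 10·832401601) = (168141002501, 16648440050)

101 10
20401 2020
4120901 408030
832401601 82420040
168141002501 16648440050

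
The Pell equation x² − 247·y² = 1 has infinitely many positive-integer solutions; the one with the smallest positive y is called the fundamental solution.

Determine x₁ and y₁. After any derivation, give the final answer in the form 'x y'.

√247 → a₀=15, period (1,2,1,1,9,1,9,1,1,2,1,30); ℓ=12 even so k=11
step 0: (15, 1)  from 15·(1,0) + (0,1)
step 1: (16, 1)  from 1·(15,1) + (1,0)
step 2: (47, 3)  from 2·(16,1) + (15,1)
step 3: (63, 4)  from 1·(47,3) + (16,1)
…
step 5: (1053, 67)  from 9·(110,7) + (63,4)
step 6: (1163, 74)  from 1·(1053,67) + (110,7)
…
step 8: (12683, 807)  from 1·(11520,733) + (1163,74)
step 9: (24203, 1540)  from 1·(12683,807) + (11520,733)
step 10: (61089, 3887)  from 2·(24203,1540) + (12683,807)
step 11: (85292, 5427)  from 1·(61089,3887) + (24203,1540)
→ (85292, 5427).  Check: 85292²=7274725264, 247·5427²=7274725263, difference 1.

85292 5427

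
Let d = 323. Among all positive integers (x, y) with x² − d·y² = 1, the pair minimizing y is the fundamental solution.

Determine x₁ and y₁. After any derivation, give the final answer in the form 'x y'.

√323 → a₀=17, period (1,34); ℓ=2 even so k=1
step 0: (17, 1)  from 17·(1,0) + (0,1)
step 1: (18, 1)  from 1·(17,1) + (1,0)
→ (18, 1).  Check: 18²=324, 323·1²=323, difference 1.

18 1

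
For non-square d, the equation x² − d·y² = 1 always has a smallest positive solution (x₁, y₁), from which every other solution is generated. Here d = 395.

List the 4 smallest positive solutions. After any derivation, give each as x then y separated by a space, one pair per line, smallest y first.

√395 → a₀=19, period (1,6,1,38); ℓ=4 even so k=3
k=0  a_k=19  p_k/q_k = 19/1
k=1  a_k=1  p_k/q_k = 20/1
k=2  a_k=6  p_k/q_k = 139/7
k=3  a_k=1  p_k/q_k = 159/8
→ (159, 8).  Check: 159²=25281, 395·8²=25280, difference 1.
n=2: (159,8)∘(159,8) = (159·159+395·8·8, 159·8+8·159) = (50561,2544)
n=3: (50561,2544)∘(159,8) = (159·50561+395·8·2544, 159·2544+8·50561) = (16078239,808984)
n=4: (16078239,808984)∘(159,8) = (159·16078239+395·8·808984, 159·808984+8·16078239) = (5112829441,257254368)

159 8
50561 2544
16078239 808984
5112829441 257254368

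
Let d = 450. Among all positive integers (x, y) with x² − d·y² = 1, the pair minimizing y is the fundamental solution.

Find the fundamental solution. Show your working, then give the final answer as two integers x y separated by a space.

19601 924

[21; 4,1,2,4,2,1,4,42] for √450; ℓ=8 ⇒ convergent index 7
k=0  a_k=21  p_k/q_k = 21/1
…
k=3  a_k=2  p_k/q_k = 297/14
k=4  a_k=4  p_k/q_k = 1294/61
k=5  a_k=2  p_k/q_k = 2885/136
k=6  a_k=1  p_k/q_k = 4179/197
k=7  a_k=4  p_k/q_k = 19601/924
→ (19601, 924).  Check: 19601²=384199201, 450·924²=384199200, difference 1.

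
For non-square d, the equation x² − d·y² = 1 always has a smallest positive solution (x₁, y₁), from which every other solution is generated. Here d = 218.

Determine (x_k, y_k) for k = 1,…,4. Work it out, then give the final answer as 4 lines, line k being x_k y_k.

126003 8534
31753512017 2150619204
8002075549230099 541968943114690
2016571050827526816577 136579425476409948936

√218 = [14; 1,3,3,1,28, …], period ℓ=5 (odd) → k=9
i=0: a=14 ⇒ p=14, q=1
…
i=3: a=3 ⇒ p=192, q=13
…
i=8: a=3 ⇒ p=96370, q=6527
i=9: a=1 ⇒ p=126003, q=8534
(x₁, y₁) = (126003, 8534);  126003² − 218·8534² = 1 ✓
n=2: (126003,8534)∘(126003,8534) = (126003·126003+218·8534·8534, 126003·8534+8534·126003) = (31753512017,2150619204)
n=3: (31753512017,2150619204)∘(126003,8534) = (126003·31753512017+218·8534·2150619204, 126003·2150619204+8534·31753512017) = (8002075549230099,541968943114690)
n=4: (8002075549230099,541968943114690)∘(126003,8534) = (126003·8002075549230099+218·8534·541968943114690, 126003·541968943114690+8534·8002075549230099) = (2016571050827526816577,136579425476409948936)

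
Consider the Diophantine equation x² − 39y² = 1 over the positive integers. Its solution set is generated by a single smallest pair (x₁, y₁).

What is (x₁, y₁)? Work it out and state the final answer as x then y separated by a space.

25 4

√39 = [6; 4,12, …], period ℓ=2 (even) → k=1
a_0=6:  p_0=6·1+0=6,  q_0=6·0+1=1
a_1=4:  p_1=4·6+1=25,  q_1=4·1+0=4
fundamental: x₁=25, y₁=4  (since 625 − 39·16 = 1)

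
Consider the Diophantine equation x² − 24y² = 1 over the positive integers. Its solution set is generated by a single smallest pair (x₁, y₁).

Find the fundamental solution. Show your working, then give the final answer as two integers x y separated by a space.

5 1

d=24: √d = [4; 1,8] (ℓ=2, even), read p_1/q_1
a_0=4:  p_0=4·1+0=4,  q_0=4·0+1=1
a_1=1:  p_1=1·4+1=5,  q_1=1·1+0=1
(x₁, y₁) = (5, 1);  5² − 24·1² = 1 ✓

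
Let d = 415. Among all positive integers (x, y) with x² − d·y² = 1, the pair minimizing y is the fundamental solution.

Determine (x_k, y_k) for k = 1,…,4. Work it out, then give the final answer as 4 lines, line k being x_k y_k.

18412804 903849
678062702284831 33284788965192
24970071273761872339444 1225732590794885332887
919538056459614718055705397121 45138347901436822389057205104

[20; 2,1,2,4,6,…,1,2,40] for √415; ℓ=16 ⇒ convergent index 15
a_0=20:  p_0=20·1+0=20,  q_0=20·0+1=1
a_1=2:  p_1=2·20+1=41,  q_1=2·1+0=2
a_2=1:  p_2=1·41+20=61,  q_2=1·2+1=3
a_3=2:  p_3=2·61+41=163,  q_3=2·3+2=8
a_4=4:  p_4=4·163+61=713,  q_4=4·8+3=35
a_5=6:  p_5=6·713+163=4441,  q_5=6·35+8=218
a_6=1:  p_6=1·4441+713=5154,  q_6=1·218+35=253
a_7=1:  p_7=1·5154+4441=9595,  q_7=1·253+218=471
a_8=3:  p_8=3·9595+5154=33939,  q_8=3·471+253=1666
a_9=1:  p_9=1·33939+9595=43534,  q_9=1·1666+471=2137
a_10=1:  p_10=1·43534+33939=77473,  q_10=1·2137+1666=3803
…
a_13=2:  p_13=2·2110961+508372=4730294,  q_13=2·103623+24955=232201
a_14=1:  p_14=1·4730294+2110961=6841255,  q_14=1·232201+103623=335824
a_15=2:  p_15=2·6841255+4730294=18412804,  q_15=2·335824+232201=903849
fundamental: x₁=18412804, y₁=903849  (since 339031351142416 − 415·816943014801 = 1)
k=2:  x_2 = 18412804·18412804+415·903849·903849 = 678062702284831,  y_2 = 18412804·903849+903849·18412804 = 33284788965192
k=3:  x_3 = 18412804·678062702284831+415·903849·33284788965192 = 24970071273761872339444,  y_3 = 18412804·33284788965192+903849·678062702284831 = 1225732590794885332887
k=4:  x_4 = 18412804·24970071273761872339444+415·903849·1225732590794885332887 = 919538056459614718055705397121,  y_4 = 18412804·1225732590794885332887+903849·24970071273761872339444 = 45138347901436822389057205104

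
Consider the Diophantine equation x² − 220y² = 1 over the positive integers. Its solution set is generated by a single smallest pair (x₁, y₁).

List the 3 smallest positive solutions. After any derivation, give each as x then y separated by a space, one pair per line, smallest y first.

89 6
15841 1068
2819609 190098

d=220: √d = [14; 1,4,1,28] (ℓ=4, even), read p_3/q_3
step 0: (14, 1)  from 14·(1,0) + (0,1)
step 1: (15, 1)  from 1·(14,1) + (1,0)
step 2: (74, 5)  from 4·(15,1) + (14,1)
step 3: (89, 6)  from 1·(74,5) + (15,1)
(x₁, y₁) = (89, 6);  89² − 220·6² = 1 ✓
(x_2, y_2) = (89·89 + 220·6·6, 89·6 + 6·89) = (15841, 1068)
(x_3, y_3) = (89·15841 + 220·6·1068, 89·1068 + 6·15841) = (2819609, 190098)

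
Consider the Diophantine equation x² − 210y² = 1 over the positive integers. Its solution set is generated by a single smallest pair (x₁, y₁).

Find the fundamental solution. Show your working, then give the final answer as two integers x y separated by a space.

[14; 2,28] for √210; ℓ=2 ⇒ convergent index 1
step 0: (14, 1)  from 14·(1,0) + (0,1)
step 1: (29, 2)  from 2·(14,1) + (1,0)
fundamental: x₁=29, y₁=2  (since 841 − 210·4 = 1)

29 2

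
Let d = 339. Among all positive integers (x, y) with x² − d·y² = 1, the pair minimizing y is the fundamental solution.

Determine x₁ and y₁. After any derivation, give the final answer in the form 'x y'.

97970 5321

[18; 2,2,2,1,17,1,2,2,2,36] for √339; ℓ=10 ⇒ convergent index 9
k=0  a_k=18  p_k/q_k = 18/1
k=1  a_k=2  p_k/q_k = 37/2
k=2  a_k=2  p_k/q_k = 92/5
k=3  a_k=2  p_k/q_k = 221/12
…
k=8  a_k=2  p_k/q_k = 40359/2192
k=9  a_k=2  p_k/q_k = 97970/5321
fundamental: x₁=97970, y₁=5321  (since 9598120900 − 339·28313041 = 1)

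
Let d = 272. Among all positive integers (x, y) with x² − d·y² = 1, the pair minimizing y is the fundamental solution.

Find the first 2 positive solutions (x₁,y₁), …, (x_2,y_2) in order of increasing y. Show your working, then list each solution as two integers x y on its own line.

33 2
2177 132

d=272: √d = [16; 2,32] (ℓ=2, even), read p_1/q_1
step 0: (16, 1)  from 16·(1,0) + (0,1)
step 1: (33, 2)  from 2·(16,1) + (1,0)
→ (33, 2).  Check: 33²=1089, 272·2²=1088, difference 1.
(x_2, y_2) = (33·33 + 272·2·2, 33·2 + 2·33) = (2177, 132)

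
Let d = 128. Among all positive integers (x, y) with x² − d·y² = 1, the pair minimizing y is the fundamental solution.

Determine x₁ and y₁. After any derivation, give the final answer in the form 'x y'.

577 51

√128 = [11; 3,5,3,22, …], period ℓ=4 (even) → k=3
step 0: (11, 1)  from 11·(1,0) + (0,1)
…
step 2: (181, 16)  from 5·(34,3) + (11,1)
step 3: (577, 51)  from 3·(181,16) + (34,3)
(x₁, y₁) = (577, 51);  577² − 128·51² = 1 ✓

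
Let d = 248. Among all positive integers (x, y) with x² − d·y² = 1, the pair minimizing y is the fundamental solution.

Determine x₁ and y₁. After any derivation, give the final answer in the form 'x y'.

d=248: √d = [15; 1,2,1,30] (ℓ=4, even), read p_3/q_3
k=0  a_k=15  p_k/q_k = 15/1
…
k=2  a_k=2  p_k/q_k = 47/3
k=3  a_k=1  p_k/q_k = 63/4
(x₁, y₁) = (63, 4);  63² − 248·4² = 1 ✓

63 4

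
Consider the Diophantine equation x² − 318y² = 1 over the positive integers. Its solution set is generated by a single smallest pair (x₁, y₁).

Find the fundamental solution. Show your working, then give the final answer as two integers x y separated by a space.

d=318: √d = [17; 1,4,1,34] (ℓ=4, even), read p_3/q_3
k=0  a_k=17  p_k/q_k = 17/1
k=1  a_k=1  p_k/q_k = 18/1
k=2  a_k=4  p_k/q_k = 89/5
k=3  a_k=1  p_k/q_k = 107/6
fundamental: x₁=107, y₁=6  (since 11449 − 318·36 = 1)

107 6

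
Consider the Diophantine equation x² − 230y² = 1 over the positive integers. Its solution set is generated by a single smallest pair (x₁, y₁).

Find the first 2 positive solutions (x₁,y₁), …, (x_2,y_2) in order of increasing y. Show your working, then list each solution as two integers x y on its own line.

91 6
16561 1092

√230 = [15; 6,30, …], period ℓ=2 (even) → k=1
k=0  a_k=15  p_k/q_k = 15/1
k=1  a_k=6  p_k/q_k = 91/6
(x₁, y₁) = (91, 6);  91² − 230·6² = 1 ✓
n=2: (91,6)∘(91,6) = (91·91+230·6·6, 91·6+6·91) = (16561,1092)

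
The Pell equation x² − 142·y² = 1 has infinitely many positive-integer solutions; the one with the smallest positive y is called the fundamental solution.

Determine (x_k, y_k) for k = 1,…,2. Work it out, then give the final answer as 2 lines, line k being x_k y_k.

[11; 1,10,1,22] for √142; ℓ=4 ⇒ convergent index 3
a_0=11:  p_0=11·1+0=11,  q_0=11·0+1=1
a_1=1:  p_1=1·11+1=12,  q_1=1·1+0=1
a_2=10:  p_2=10·12+11=131,  q_2=10·1+1=11
a_3=1:  p_3=1·131+12=143,  q_3=1·11+1=12
(x₁, y₁) = (143, 12);  143² − 142·12² = 1 ✓
(143+12√142)^2 = 40897 + 3432√142

143 12
40897 3432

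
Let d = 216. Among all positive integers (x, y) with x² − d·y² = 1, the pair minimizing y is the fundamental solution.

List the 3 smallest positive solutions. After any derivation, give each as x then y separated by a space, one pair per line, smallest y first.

√216 → a₀=14, period (1,2,3,2,1,28); ℓ=6 even so k=5
k=0  a_k=14  p_k/q_k = 14/1
k=1  a_k=1  p_k/q_k = 15/1
k=2  a_k=2  p_k/q_k = 44/3
…
k=4  a_k=2  p_k/q_k = 338/23
k=5  a_k=1  p_k/q_k = 485/33
→ (485, 33).  Check: 485²=235225, 216·33²=235224, difference 1.
(x_2, y_2) = (485·485 + 216·33·33, 485·33 + 33·485) = (470449, 32010)
(x_3, y_3) = (485·470449 + 216·33·32010, 485·32010 + 33·470449) = (456335045, 31049667)

485 33
470449 32010
456335045 31049667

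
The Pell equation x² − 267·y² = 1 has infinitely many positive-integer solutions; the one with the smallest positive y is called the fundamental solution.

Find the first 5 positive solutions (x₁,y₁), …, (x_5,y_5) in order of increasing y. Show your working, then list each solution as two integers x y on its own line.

d=267: √d = [16; 2,1,15,1,2,32] (ℓ=6, even), read p_5/q_5
i=0: a=16 ⇒ p=16, q=1
i=1: a=2 ⇒ p=33, q=2
i=2: a=1 ⇒ p=49, q=3
i=3: a=15 ⇒ p=768, q=47
i=4: a=1 ⇒ p=817, q=50
i=5: a=2 ⇒ p=2402, q=147
fundamental: x₁=2402, y₁=147  (since 5769604 − 267·21609 = 1)
n=2: (2402,147)∘(2402,147) = (2402·2402+267·147·147, 2402·147+147·2402) = (11539207,706188)
n=3: (11539207,706188)∘(2402,147) = (2402·11539207+267·147·706188, 2402·706188+147·11539207) = (55434348026,3392527005)
n=4: (55434348026,3392527005)∘(2402,147) = (2402·55434348026+267·147·3392527005, 2402·3392527005+147·55434348026) = (266306596377697,16297699025832)
n=5: (266306596377697,16297699025832)∘(2402,147) = (2402·266306596377697+267·147·16297699025832, 2402·16297699025832+147·266306596377697) = (1279336833564108362,78294142727569923)

2402 147
11539207 706188
55434348026 3392527005
266306596377697 16297699025832
1279336833564108362 78294142727569923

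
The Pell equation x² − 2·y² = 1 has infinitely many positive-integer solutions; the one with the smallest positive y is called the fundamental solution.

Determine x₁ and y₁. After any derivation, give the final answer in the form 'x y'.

√2 = [1; 2, …], period ℓ=1 (odd) → k=1
step 0: (1, 1)  from 1·(1,0) + (0,1)
step 1: (3, 2)  from 2·(1,1) + (1,0)
(x₁, y₁) = (3, 2);  3² − 2·2² = 1 ✓

3 2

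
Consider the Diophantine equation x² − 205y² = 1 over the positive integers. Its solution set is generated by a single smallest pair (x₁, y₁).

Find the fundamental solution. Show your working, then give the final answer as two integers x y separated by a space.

d=205: √d = [14; 3,6,1,4,1,6,3,28] (ℓ=8, even), read p_7/q_7
i=0: a=14 ⇒ p=14, q=1
…
i=2: a=6 ⇒ p=272, q=19
i=3: a=1 ⇒ p=315, q=22
…
i=6: a=6 ⇒ p=12614, q=881
i=7: a=3 ⇒ p=39689, q=2772
→ (39689, 2772).  Check: 39689²=1575216721, 205·2772²=1575216720, difference 1.

39689 2772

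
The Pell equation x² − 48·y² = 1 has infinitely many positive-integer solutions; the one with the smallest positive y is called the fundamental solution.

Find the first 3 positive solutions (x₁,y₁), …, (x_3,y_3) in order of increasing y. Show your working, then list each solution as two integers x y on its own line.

√48 → a₀=6, period (1,12); ℓ=2 even so k=1
k=0  a_k=6  p_k/q_k = 6/1
k=1  a_k=1  p_k/q_k = 7/1
fundamental: x₁=7, y₁=1  (since 49 − 48·1 = 1)
(7+1√48)^2 = 97 + 14√48
(7+1√48)^3 = 1351 + 195√48

7 1
97 14
1351 195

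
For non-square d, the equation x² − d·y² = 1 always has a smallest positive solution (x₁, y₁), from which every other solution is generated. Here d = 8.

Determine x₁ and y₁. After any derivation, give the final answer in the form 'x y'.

[2; 1,4] for √8; ℓ=2 ⇒ convergent index 1
i=0: a=2 ⇒ p=2, q=1
i=1: a=1 ⇒ p=3, q=1
(x₁, y₁) = (3, 1);  3² − 8·1² = 1 ✓

3 1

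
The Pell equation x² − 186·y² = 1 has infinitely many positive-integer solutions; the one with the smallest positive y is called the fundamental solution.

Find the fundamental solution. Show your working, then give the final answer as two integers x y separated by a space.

7501 550

√186 → a₀=13, period (1,1,1,3,4,3,1,1,1,26); ℓ=10 even so k=9
a_0=13:  p_0=13·1+0=13,  q_0=13·0+1=1
a_1=1:  p_1=1·13+1=14,  q_1=1·1+0=1
a_2=1:  p_2=1·14+13=27,  q_2=1·1+1=2
…
a_4=3:  p_4=3·41+27=150,  q_4=3·3+2=11
a_5=4:  p_5=4·150+41=641,  q_5=4·11+3=47
a_6=3:  p_6=3·641+150=2073,  q_6=3·47+11=152
a_7=1:  p_7=1·2073+641=2714,  q_7=1·152+47=199
a_8=1:  p_8=1·2714+2073=4787,  q_8=1·199+152=351
a_9=1:  p_9=1·4787+2714=7501,  q_9=1·351+199=550
→ (7501, 550).  Check: 7501²=56265001, 186·550²=56265000, difference 1.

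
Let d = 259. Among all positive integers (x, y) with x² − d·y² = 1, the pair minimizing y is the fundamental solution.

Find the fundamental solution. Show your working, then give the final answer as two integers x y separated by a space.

847225 52644

√259 = [16; 10,1,2,3,4,3,2,1,10,32, …], period ℓ=10 (even) → k=9
i=0: a=16 ⇒ p=16, q=1
i=1: a=10 ⇒ p=161, q=10
…
i=4: a=3 ⇒ p=1722, q=107
…
i=6: a=3 ⇒ p=23931, q=1487
…
i=8: a=1 ⇒ p=79196, q=4921
i=9: a=10 ⇒ p=847225, q=52644
→ (847225, 52644).  Check: 847225²=717790200625, 259·52644²=717790200624, difference 1.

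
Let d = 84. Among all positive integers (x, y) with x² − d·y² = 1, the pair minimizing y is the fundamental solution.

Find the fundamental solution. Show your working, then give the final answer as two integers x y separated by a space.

55 6

√84 → a₀=9, period (6,18); ℓ=2 even so k=1
i=0: a=9 ⇒ p=9, q=1
i=1: a=6 ⇒ p=55, q=6
(x₁, y₁) = (55, 6);  55² − 84·6² = 1 ✓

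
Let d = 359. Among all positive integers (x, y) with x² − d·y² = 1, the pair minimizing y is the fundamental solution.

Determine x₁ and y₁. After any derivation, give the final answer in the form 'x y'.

√359 → a₀=18, period (1,17,1,36); ℓ=4 even so k=3
step 0: (18, 1)  from 18·(1,0) + (0,1)
…
step 2: (341, 18)  from 17·(19,1) + (18,1)
step 3: (360, 19)  from 1·(341,18) + (19,1)
→ (360, 19).  Check: 360²=129600, 359·19²=129599, difference 1.

360 19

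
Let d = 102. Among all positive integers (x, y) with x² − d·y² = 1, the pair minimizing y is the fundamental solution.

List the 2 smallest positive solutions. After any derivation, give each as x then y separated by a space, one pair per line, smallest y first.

101 10
20401 2020

√102 → a₀=10, period (10,20); ℓ=2 even so k=1
step 0: (10, 1)  from 10·(1,0) + (0,1)
step 1: (101, 10)  from 10·(10,1) + (1,0)
(x₁, y₁) = (101, 10);  101² − 102·10² = 1 ✓
(101+10√102)^2 = 20401 + 2020√102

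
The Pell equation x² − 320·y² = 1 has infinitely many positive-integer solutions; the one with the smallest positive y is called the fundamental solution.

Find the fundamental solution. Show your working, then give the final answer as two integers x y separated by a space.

√320 = [17; 1,7,1,34, …], period ℓ=4 (even) → k=3
step 0: (17, 1)  from 17·(1,0) + (0,1)
step 1: (18, 1)  from 1·(17,1) + (1,0)
step 2: (143, 8)  from 7·(18,1) + (17,1)
step 3: (161, 9)  from 1·(143,8) + (18,1)
→ (161, 9).  Check: 161²=25921, 320·9²=25920, difference 1.

161 9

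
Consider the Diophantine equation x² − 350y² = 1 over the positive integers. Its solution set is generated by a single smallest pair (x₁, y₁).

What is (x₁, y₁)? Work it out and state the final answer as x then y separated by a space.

d=350: √d = [18; 1,2,2,2,1,36] (ℓ=6, even), read p_5/q_5
i=0: a=18 ⇒ p=18, q=1
…
i=2: a=2 ⇒ p=56, q=3
i=3: a=2 ⇒ p=131, q=7
i=4: a=2 ⇒ p=318, q=17
i=5: a=1 ⇒ p=449, q=24
→ (449, 24).  Check: 449²=201601, 350·24²=201600, difference 1.

449 24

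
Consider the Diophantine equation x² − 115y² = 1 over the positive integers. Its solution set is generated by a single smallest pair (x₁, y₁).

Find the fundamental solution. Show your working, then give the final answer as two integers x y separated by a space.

d=115: √d = [10; 1,2,1,1,1,1,1,2,1,20] (ℓ=10, even), read p_9/q_9
a_0=10:  p_0=10·1+0=10,  q_0=10·0+1=1
…
a_2=2:  p_2=2·11+10=32,  q_2=2·1+1=3
a_3=1:  p_3=1·32+11=43,  q_3=1·3+1=4
a_4=1:  p_4=1·43+32=75,  q_4=1·4+3=7
a_5=1:  p_5=1·75+43=118,  q_5=1·7+4=11
a_6=1:  p_6=1·118+75=193,  q_6=1·11+7=18
a_7=1:  p_7=1·193+118=311,  q_7=1·18+11=29
a_8=2:  p_8=2·311+193=815,  q_8=2·29+18=76
a_9=1:  p_9=1·815+311=1126,  q_9=1·76+29=105
→ (1126, 105).  Check: 1126²=1267876, 115·105²=1267875, difference 1.

1126 105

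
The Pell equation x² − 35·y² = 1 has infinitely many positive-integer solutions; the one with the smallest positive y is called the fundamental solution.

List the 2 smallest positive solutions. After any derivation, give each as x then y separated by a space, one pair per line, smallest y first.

√35 = [5; 1,10, …], period ℓ=2 (even) → k=1
i=0: a=5 ⇒ p=5, q=1
i=1: a=1 ⇒ p=6, q=1
(x₁, y₁) = (6, 1);  6² − 35·1² = 1 ✓
(6+1√35)^2 = 71 + 12√35

6 1
71 12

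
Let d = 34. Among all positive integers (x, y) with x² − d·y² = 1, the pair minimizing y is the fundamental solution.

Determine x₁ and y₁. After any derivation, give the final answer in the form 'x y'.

[5; 1,4,1,10] for √34; ℓ=4 ⇒ convergent index 3
step 0: (5, 1)  from 5·(1,0) + (0,1)
…
step 2: (29, 5)  from 4·(6,1) + (5,1)
step 3: (35, 6)  from 1·(29,5) + (6,1)
→ (35, 6).  Check: 35²=1225, 34·6²=1224, difference 1.

35 6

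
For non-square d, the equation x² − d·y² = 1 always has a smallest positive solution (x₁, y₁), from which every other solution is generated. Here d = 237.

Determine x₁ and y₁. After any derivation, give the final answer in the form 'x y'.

[15; 2,1,1,7,10,7,1,1,2,30] for √237; ℓ=10 ⇒ convergent index 9
step 0: (15, 1)  from 15·(1,0) + (0,1)
…
step 3: (77, 5)  from 1·(46,3) + (31,2)
step 4: (585, 38)  from 7·(77,5) + (46,3)
step 5: (5927, 385)  from 10·(585,38) + (77,5)
step 6: (42074, 2733)  from 7·(5927,385) + (585,38)
step 7: (48001, 3118)  from 1·(42074,2733) + (5927,385)
step 8: (90075, 5851)  from 1·(48001,3118) + (42074,2733)
step 9: (228151, 14820)  from 2·(90075,5851) + (48001,3118)
fundamental: x₁=228151, y₁=14820  (since 52052878801 − 237·219632400 = 1)

228151 14820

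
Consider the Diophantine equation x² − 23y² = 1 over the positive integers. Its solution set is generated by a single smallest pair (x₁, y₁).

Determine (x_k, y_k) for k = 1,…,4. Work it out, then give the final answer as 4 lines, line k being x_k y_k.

24 5
1151 240
55224 11515
2649601 552480

√23 = [4; 1,3,1,8, …], period ℓ=4 (even) → k=3
k=0  a_k=4  p_k/q_k = 4/1
…
k=2  a_k=3  p_k/q_k = 19/4
k=3  a_k=1  p_k/q_k = 24/5
(x₁, y₁) = (24, 5);  24² − 23·5² = 1 ✓
(24+5√23)^2 = 1151 + 240√23
(24+5√23)^3 = 55224 + 11515√23
(24+5√23)^4 = 2649601 + 552480√23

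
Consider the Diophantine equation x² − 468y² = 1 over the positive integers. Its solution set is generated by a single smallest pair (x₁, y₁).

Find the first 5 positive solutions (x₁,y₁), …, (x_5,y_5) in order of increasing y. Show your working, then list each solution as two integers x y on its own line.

649 30
842401 38940
1093435849 50544090
1419278889601 65606189880
1842222905266249 85156783920150

√468 = [21; 1,1,1,2,1,1,1,42, …], period ℓ=8 (even) → k=7
k=0  a_k=21  p_k/q_k = 21/1
k=1  a_k=1  p_k/q_k = 22/1
…
k=6  a_k=1  p_k/q_k = 411/19
k=7  a_k=1  p_k/q_k = 649/30
fundamental: x₁=649, y₁=30  (since 421201 − 468·900 = 1)
n=2: (649,30)∘(649,30) = (649·649+468·30·30, 649·30+30·649) = (842401,38940)
n=3: (842401,38940)∘(649,30) = (649·842401+468·30·38940, 649·38940+30·842401) = (1093435849,50544090)
n=4: (1093435849,50544090)∘(649,30) = (649·1093435849+468·30·50544090, 649·50544090+30·1093435849) = (1419278889601,65606189880)
n=5: (1419278889601,65606189880)∘(649,30) = (649·1419278889601+468·30·65606189880, 649·65606189880+30·1419278889601) = (1842222905266249,85156783920150)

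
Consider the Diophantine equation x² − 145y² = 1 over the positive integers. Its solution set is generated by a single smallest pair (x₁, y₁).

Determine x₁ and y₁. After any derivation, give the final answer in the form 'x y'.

289 24

√145 → a₀=12, period (24); ℓ=1 odd so k=1
step 0: (12, 1)  from 12·(1,0) + (0,1)
step 1: (289, 24)  from 24·(12,1) + (1,0)
→ (289, 24).  Check: 289²=83521, 145·24²=83520, difference 1.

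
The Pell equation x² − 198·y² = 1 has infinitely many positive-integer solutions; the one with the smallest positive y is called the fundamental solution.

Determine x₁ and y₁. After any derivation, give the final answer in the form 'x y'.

[14; 14,28] for √198; ℓ=2 ⇒ convergent index 1
k=0  a_k=14  p_k/q_k = 14/1
k=1  a_k=14  p_k/q_k = 197/14
→ (197, 14).  Check: 197²=38809, 198·14²=38808, difference 1.

197 14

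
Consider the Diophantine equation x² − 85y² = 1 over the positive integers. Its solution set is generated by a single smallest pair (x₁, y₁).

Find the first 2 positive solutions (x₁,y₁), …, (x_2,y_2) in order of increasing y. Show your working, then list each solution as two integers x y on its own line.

285769 30996
163327842721 17715391848

[9; 4,1,1,4,18] for √85; ℓ=5 ⇒ convergent index 9
i=0: a=9 ⇒ p=9, q=1
i=1: a=4 ⇒ p=37, q=4
…
i=6: a=4 ⇒ p=27926, q=3029
…
i=8: a=1 ⇒ p=62739, q=6805
i=9: a=4 ⇒ p=285769, q=30996
→ (285769, 30996).  Check: 285769²=81663921361, 85·30996²=81663921360, difference 1.
n=2: (285769,30996)∘(285769,30996) = (285769·285769+85·30996·30996, 285769·30996+30996·285769) = (163327842721,17715391848)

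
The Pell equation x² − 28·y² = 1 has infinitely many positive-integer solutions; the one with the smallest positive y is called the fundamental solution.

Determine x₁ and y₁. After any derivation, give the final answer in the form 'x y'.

√28 → a₀=5, period (3,2,3,10); ℓ=4 even so k=3
i=0: a=5 ⇒ p=5, q=1
…
i=2: a=2 ⇒ p=37, q=7
i=3: a=3 ⇒ p=127, q=24
fundamental: x₁=127, y₁=24  (since 16129 − 28·576 = 1)

127 24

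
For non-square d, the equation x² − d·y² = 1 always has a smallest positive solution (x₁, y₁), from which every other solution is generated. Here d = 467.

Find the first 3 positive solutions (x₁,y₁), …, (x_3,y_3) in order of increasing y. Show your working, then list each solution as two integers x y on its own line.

√467 → a₀=21, period (1,1,1,1,3,…,1,1,42); ℓ=14 even so k=13
step 0: (21, 1)  from 21·(1,0) + (0,1)
step 1: (22, 1)  from 1·(21,1) + (1,0)
step 2: (43, 2)  from 1·(22,1) + (21,1)
…
step 4: (108, 5)  from 1·(65,3) + (43,2)
step 5: (389, 18)  from 3·(108,5) + (65,3)
…
step 8: (82767, 3830)  from 3·(27164,1257) + (1275,59)
step 9: (275465, 12747)  from 3·(82767,3830) + (27164,1257)
…
step 11: (633697, 29324)  from 1·(358232,16577) + (275465,12747)
step 12: (991929, 45901)  from 1·(633697,29324) + (358232,16577)
step 13: (1625626, 75225)  from 1·(991929,45901) + (633697,29324)
→ (1625626, 75225).  Check: 1625626²=2642659891876, 467·75225²=2642659891875, difference 1.
(1625626+75225√467)^2 = 5285319783751 + 244575431700√467
(1625626+75225√467)^3 = 17183906517558380626 + 795176361465413175√467

1625626 75225
5285319783751 244575431700
17183906517558380626 795176361465413175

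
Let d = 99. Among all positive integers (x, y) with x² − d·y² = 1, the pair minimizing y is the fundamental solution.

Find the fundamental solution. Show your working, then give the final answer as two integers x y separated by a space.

√99 → a₀=9, period (1,18); ℓ=2 even so k=1
step 0: (9, 1)  from 9·(1,0) + (0,1)
step 1: (10, 1)  from 1·(9,1) + (1,0)
(x₁, y₁) = (10, 1);  10² − 99·1² = 1 ✓

10 1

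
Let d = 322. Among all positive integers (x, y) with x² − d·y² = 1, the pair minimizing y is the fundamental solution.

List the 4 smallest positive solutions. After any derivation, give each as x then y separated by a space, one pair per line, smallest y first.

√322 → a₀=17, period (1,16,1,34); ℓ=4 even so k=3
k=0  a_k=17  p_k/q_k = 17/1
k=1  a_k=1  p_k/q_k = 18/1
k=2  a_k=16  p_k/q_k = 305/17
k=3  a_k=1  p_k/q_k = 323/18
(x₁, y₁) = (323, 18);  323² − 322·18² = 1 ✓
(x_2, y_2) = (323·323 + 322·18·18, 323·18 + 18·323) = (208657, 11628)
(x_3, y_3) = (323·208657 + 322·18·11628, 323·11628 + 18·208657) = (134792099, 7511670)
(x_4, y_4) = (323·134792099 + 322·18·7511670, 323·7511670 + 18·134792099) = (87075487297, 4852527192)

323 18
208657 11628
134792099 7511670
87075487297 4852527192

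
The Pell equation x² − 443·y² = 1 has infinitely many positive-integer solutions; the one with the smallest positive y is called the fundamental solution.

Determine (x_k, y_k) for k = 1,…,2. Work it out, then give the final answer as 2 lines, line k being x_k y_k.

√443 = [21; 21,42, …], period ℓ=2 (even) → k=1
i=0: a=21 ⇒ p=21, q=1
i=1: a=21 ⇒ p=442, q=21
(x₁, y₁) = (442, 21);  442² − 443·21² = 1 ✓
k=2:  x_2 = 442·442+443·21·21 = 390727,  y_2 = 442·21+21·442 = 18564

442 21
390727 18564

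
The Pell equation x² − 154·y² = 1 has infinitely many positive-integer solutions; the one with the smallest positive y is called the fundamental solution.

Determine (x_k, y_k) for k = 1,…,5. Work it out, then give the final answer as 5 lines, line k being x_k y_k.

√154 → a₀=12, period (2,2,3,1,2,1,3,2,2,24); ℓ=10 even so k=9
k=0  a_k=12  p_k/q_k = 12/1
…
k=2  a_k=2  p_k/q_k = 62/5
…
k=4  a_k=1  p_k/q_k = 273/22
k=5  a_k=2  p_k/q_k = 757/61
…
k=8  a_k=2  p_k/q_k = 8724/703
k=9  a_k=2  p_k/q_k = 21295/1716
fundamental: x₁=21295, y₁=1716  (since 453477025 − 154·2944656 = 1)
n=2: (21295,1716)∘(21295,1716) = (21295·21295+154·1716·1716, 21295·1716+1716·21295) = (906954049,73084440)
n=3: (906954049,73084440)∘(21295,1716) = (21295·906954049+154·1716·73084440, 21295·73084440+1716·906954049) = (38627172925615,3112666297884)
n=4: (38627172925615,3112666297884)∘(21295,1716) = (21295·38627172925615+154·1716·3112666297884, 21295·3112666297884+1716·38627172925615) = (1645131293994988801,132568457553795120)
n=5: (1645131293994988801,132568457553795120)∘(21295,1716) = (21295·1645131293994988801+154·1716·132568457553795120, 21295·132568457553795120+1716·1645131293994988801) = (70066141772619400108975,5646090604103467862916)

21295 1716
906954049 73084440
38627172925615 3112666297884
1645131293994988801 132568457553795120
70066141772619400108975 5646090604103467862916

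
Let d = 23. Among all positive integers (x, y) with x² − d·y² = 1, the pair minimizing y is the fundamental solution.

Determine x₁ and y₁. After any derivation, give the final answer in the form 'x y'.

√23 → a₀=4, period (1,3,1,8); ℓ=4 even so k=3
k=0  a_k=4  p_k/q_k = 4/1
k=1  a_k=1  p_k/q_k = 5/1
k=2  a_k=3  p_k/q_k = 19/4
k=3  a_k=1  p_k/q_k = 24/5
→ (24, 5).  Check: 24²=576, 23·5²=575, difference 1.

24 5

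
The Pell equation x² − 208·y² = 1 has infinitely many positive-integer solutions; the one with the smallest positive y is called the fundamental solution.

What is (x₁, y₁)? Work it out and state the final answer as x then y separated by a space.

√208 = [14; 2,2,1,2,2,28, …], period ℓ=6 (even) → k=5
step 0: (14, 1)  from 14·(1,0) + (0,1)
…
step 3: (101, 7)  from 1·(72,5) + (29,2)
step 4: (274, 19)  from 2·(101,7) + (72,5)
step 5: (649, 45)  from 2·(274,19) + (101,7)
→ (649, 45).  Check: 649²=421201, 208·45²=421200, difference 1.

649 45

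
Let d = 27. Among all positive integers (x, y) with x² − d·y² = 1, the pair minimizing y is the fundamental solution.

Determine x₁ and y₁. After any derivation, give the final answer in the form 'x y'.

d=27: √d = [5; 5,10] (ℓ=2, even), read p_1/q_1
step 0: (5, 1)  from 5·(1,0) + (0,1)
step 1: (26, 5)  from 5·(5,1) + (1,0)
fundamental: x₁=26, y₁=5  (since 676 − 27·25 = 1)

26 5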